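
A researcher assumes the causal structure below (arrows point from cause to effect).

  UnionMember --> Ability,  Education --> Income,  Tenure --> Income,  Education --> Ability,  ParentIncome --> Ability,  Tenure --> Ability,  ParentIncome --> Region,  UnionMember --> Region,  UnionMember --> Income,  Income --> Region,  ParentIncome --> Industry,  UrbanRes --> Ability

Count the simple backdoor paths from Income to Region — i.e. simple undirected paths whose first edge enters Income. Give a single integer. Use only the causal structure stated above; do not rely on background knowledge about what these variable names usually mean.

A backdoor path from Income to Region is any simple undirected path whose first edge points into Income (i.e. leaves Income via a parent).
Parents of Income: {Education, Tenure, UnionMember}.
Enumerating:
  P1: Income <- UnionMember -> Ability <- ParentIncome -> Region
  P2: Income <- UnionMember -> Region
  P3: Income <- Education -> Ability <- UnionMember -> Region
  P4: Income <- Education -> Ability <- ParentIncome -> Region
  P5: Income <- Tenure -> Ability <- UnionMember -> Region
  P6: Income <- Tenure -> Ability <- ParentIncome -> Region
That exhausts the simple backdoor paths. Count: 6.

6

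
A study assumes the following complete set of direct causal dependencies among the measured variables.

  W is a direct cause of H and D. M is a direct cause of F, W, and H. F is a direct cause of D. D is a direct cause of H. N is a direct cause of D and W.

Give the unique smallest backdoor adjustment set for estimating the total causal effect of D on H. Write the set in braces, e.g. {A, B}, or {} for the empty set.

{M, W}

Variables eligible for adjustment (non-descendants of D, excluding D and H): {F, M, N, W}.
Backdoor paths from D to H:
  P1: D <- F <- M -> W -> H
  P2: D <- F <- M -> H
  P3: D <- N -> W <- M -> H
  P4: D <- N -> W -> H
  P5: D <- W <- M -> H
  P6: D <- W -> H
The empty set is not sufficient: P1 (D <- F <- M -> W -> H) has no collider blocking it and no conditioned non-collider, so it is open.
Try {M, W}:
  P1: blocked at fork node M ∈ conditioning set.
  P2: blocked at fork node M ∈ conditioning set.
  P3: blocked at fork node M ∈ conditioning set.
  P4: blocked at chain node W ∈ conditioning set.
  P5: blocked at chain node W ∈ conditioning set.
  P6: blocked at fork node W ∈ conditioning set.
{M, W} contains no descendant of D and blocks every backdoor path.
Every element of {M, W} is needed (dropping M leaves P2 open; dropping W leaves P4 open), so no proper subset is valid.
Among all size-2 subsets of the eligible variables, only {M, W} blocks every backdoor path, so it is the unique smallest valid adjustment set.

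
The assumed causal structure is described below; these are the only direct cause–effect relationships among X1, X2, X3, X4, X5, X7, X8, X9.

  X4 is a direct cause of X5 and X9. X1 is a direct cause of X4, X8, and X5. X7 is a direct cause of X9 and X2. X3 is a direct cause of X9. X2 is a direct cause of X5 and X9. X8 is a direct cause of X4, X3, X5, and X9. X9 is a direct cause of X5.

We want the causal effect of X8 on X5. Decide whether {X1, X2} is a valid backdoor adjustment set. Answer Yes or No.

Yes

Backdoor paths from X8 to X5 (paths whose first edge points into X8):
  P1: X8 <- X1 -> X4 -> X9 <- X7 -> X2 -> X5
  P2: X8 <- X1 -> X4 -> X9 <- X2 -> X5
  P3: X8 <- X1 -> X4 -> X9 -> X5
  P4: X8 <- X1 -> X4 -> X5
  P5: X8 <- X1 -> X5
Condition 1 (no descendant of X8 in the set): holds — descendants of X8 are {X3, X4, X5, X9}; none are in {X1, X2}.
Condition 2 (every backdoor path blocked by {X1, X2}):
  P1: blocked at fork node X1 ∈ conditioning set.
  P2: blocked at fork node X1 ∈ conditioning set.
  P3: blocked at fork node X1 ∈ conditioning set.
  P4: blocked at fork node X1 ∈ conditioning set.
  P5: blocked at fork node X1 ∈ conditioning set.
{X1, X2} satisfies the backdoor criterion.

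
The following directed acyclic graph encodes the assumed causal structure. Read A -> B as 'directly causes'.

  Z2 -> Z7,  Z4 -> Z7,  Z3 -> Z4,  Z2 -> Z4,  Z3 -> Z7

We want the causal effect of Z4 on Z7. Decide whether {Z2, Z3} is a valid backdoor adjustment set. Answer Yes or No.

Backdoor paths from Z4 to Z7 (paths whose first edge points into Z4):
  P1: Z4 <- Z3 -> Z7
  P2: Z4 <- Z2 -> Z7
Condition 1 (no descendant of Z4 in the set): holds — descendants of Z4 are {Z7}; none are in {Z2, Z3}.
Condition 2 (every backdoor path blocked by {Z2, Z3}):
  P1: blocked at fork node Z3 ∈ conditioning set.
  P2: blocked at fork node Z2 ∈ conditioning set.
{Z2, Z3} satisfies the backdoor criterion.

Yes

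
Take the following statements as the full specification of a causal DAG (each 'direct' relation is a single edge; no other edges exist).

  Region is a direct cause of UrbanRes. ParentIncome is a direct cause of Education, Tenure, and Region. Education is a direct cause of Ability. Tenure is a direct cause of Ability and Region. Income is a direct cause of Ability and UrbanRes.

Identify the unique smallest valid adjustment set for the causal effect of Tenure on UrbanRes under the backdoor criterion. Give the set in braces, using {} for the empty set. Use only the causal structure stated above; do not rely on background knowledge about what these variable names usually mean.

{ParentIncome}

Variables eligible for adjustment (non-descendants of Tenure, excluding Tenure and UrbanRes): {Education, Income, ParentIncome}.
Backdoor paths from Tenure to UrbanRes:
  P1: Tenure <- ParentIncome -> Education -> Ability <- Income -> UrbanRes
  P2: Tenure <- ParentIncome -> Region -> UrbanRes
The empty set is not sufficient: P2 (Tenure <- ParentIncome -> Region -> UrbanRes) has no collider blocking it and no conditioned non-collider, so it is open.
Try {ParentIncome}:
  P1: blocked at fork node ParentIncome ∈ conditioning set.
  P2: blocked at fork node ParentIncome ∈ conditioning set.
{ParentIncome} contains no descendant of Tenure and blocks every backdoor path.
No other singleton works — e.g. {Education} leaves P2 open — so {ParentIncome} is the unique smallest valid adjustment set.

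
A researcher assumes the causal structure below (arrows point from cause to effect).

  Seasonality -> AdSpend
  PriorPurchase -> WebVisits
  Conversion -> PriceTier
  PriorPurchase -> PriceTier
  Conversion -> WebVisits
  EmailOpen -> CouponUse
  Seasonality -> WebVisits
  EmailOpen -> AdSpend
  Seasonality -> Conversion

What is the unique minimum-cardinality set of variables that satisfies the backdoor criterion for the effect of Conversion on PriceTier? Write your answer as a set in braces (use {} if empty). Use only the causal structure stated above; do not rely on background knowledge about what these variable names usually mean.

Variables eligible for adjustment (non-descendants of Conversion, excluding Conversion and PriceTier): {AdSpend, CouponUse, EmailOpen, PriorPurchase, Seasonality}.
Backdoor paths from Conversion to PriceTier:
  P1: Conversion <- Seasonality -> WebVisits <- PriorPurchase -> PriceTier
Each backdoor path contains an unconditioned collider, so every path is already blocked with the empty conditioning set:
  P1: blocked at collider WebVisits (neither it nor any descendant is in the conditioning set).
The empty set is therefore the unique smallest valid set.

{}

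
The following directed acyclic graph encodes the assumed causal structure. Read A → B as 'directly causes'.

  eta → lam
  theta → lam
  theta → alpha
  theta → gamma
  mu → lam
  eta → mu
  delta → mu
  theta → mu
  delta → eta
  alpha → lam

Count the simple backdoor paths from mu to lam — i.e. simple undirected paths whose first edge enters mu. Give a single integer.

4

A backdoor path from mu to lam is any simple undirected path whose first edge points into mu (i.e. leaves mu via a parent).
Parents of mu: {delta, eta, theta}.
Enumerating:
  P1: mu <- delta -> eta -> lam
  P2: mu <- theta -> alpha -> lam
  P3: mu <- theta -> lam
  P4: mu <- eta -> lam
That exhausts the simple backdoor paths. Count: 4.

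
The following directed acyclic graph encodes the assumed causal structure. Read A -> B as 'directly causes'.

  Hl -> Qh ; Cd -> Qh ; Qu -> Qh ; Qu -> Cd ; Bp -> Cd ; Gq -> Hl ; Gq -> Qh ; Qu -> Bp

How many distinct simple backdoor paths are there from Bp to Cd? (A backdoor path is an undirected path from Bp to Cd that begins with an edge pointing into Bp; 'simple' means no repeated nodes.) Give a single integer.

A backdoor path from Bp to Cd is any simple undirected path whose first edge points into Bp (i.e. leaves Bp via a parent).
Parents of Bp: {Qu}.
Enumerating:
  P1: Bp <- Qu -> Cd
  P2: Bp <- Qu -> Qh <- Cd
That exhausts the simple backdoor paths. Count: 2.

2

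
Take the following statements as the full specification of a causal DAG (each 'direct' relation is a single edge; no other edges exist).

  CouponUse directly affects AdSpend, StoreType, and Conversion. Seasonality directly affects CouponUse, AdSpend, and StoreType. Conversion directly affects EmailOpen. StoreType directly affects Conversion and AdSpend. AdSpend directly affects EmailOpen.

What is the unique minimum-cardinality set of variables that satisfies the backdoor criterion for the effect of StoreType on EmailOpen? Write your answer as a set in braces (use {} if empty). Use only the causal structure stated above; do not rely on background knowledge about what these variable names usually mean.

{CouponUse, Seasonality}

Variables eligible for adjustment (non-descendants of StoreType, excluding StoreType and EmailOpen): {CouponUse, Seasonality}.
Backdoor paths from StoreType to EmailOpen:
  P1: StoreType <- Seasonality -> CouponUse -> AdSpend -> EmailOpen
  P2: StoreType <- Seasonality -> CouponUse -> Conversion -> EmailOpen
  P3: StoreType <- Seasonality -> AdSpend <- CouponUse -> Conversion -> EmailOpen
  P4: StoreType <- Seasonality -> AdSpend -> EmailOpen
  P5: StoreType <- CouponUse <- Seasonality -> AdSpend -> EmailOpen
  P6: StoreType <- CouponUse -> AdSpend -> EmailOpen
  P7: StoreType <- CouponUse -> Conversion -> EmailOpen
The empty set is not sufficient: P1 (StoreType <- Seasonality -> CouponUse -> AdSpend -> EmailOpen) has no collider blocking it and no conditioned non-collider, so it is open.
Try {CouponUse, Seasonality}:
  P1: blocked at fork node Seasonality ∈ conditioning set.
  P2: blocked at fork node Seasonality ∈ conditioning set.
  P3: blocked at fork node Seasonality ∈ conditioning set.
  P4: blocked at fork node Seasonality ∈ conditioning set.
  P5: blocked at chain node CouponUse ∈ conditioning set.
  P6: blocked at fork node CouponUse ∈ conditioning set.
  P7: blocked at fork node CouponUse ∈ conditioning set.
{CouponUse, Seasonality} contains no descendant of StoreType and blocks every backdoor path.
Every element of {CouponUse, Seasonality} is needed (dropping CouponUse leaves P6 open; dropping Seasonality leaves P4 open), so no proper subset is valid.
Among all size-2 subsets of the eligible variables, only {CouponUse, Seasonality} blocks every backdoor path, so it is the unique smallest valid adjustment set.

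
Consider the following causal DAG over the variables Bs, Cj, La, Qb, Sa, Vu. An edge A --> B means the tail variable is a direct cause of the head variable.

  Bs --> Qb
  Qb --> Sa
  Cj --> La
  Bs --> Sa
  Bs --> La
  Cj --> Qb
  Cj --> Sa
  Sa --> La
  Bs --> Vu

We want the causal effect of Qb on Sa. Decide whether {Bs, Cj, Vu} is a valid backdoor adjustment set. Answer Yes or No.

Yes

Backdoor paths from Qb to Sa (paths whose first edge points into Qb):
  P1: Qb <- Cj -> Sa
  P2: Qb <- Cj -> La <- Bs -> Sa
  P3: Qb <- Cj -> La <- Sa
  P4: Qb <- Bs -> Sa
  P5: Qb <- Bs -> La <- Cj -> Sa
  P6: Qb <- Bs -> La <- Sa
Condition 1 (no descendant of Qb in the set): holds — descendants of Qb are {La, Sa}; none are in {Bs, Cj, Vu}.
Condition 2 (every backdoor path blocked by {Bs, Cj, Vu}):
  P1: blocked at fork node Cj ∈ conditioning set.
  P2: blocked at fork node Cj ∈ conditioning set.
  P3: blocked at fork node Cj ∈ conditioning set.
  P4: blocked at fork node Bs ∈ conditioning set.
  P5: blocked at fork node Bs ∈ conditioning set.
  P6: blocked at fork node Bs ∈ conditioning set.
{Bs, Cj, Vu} satisfies the backdoor criterion.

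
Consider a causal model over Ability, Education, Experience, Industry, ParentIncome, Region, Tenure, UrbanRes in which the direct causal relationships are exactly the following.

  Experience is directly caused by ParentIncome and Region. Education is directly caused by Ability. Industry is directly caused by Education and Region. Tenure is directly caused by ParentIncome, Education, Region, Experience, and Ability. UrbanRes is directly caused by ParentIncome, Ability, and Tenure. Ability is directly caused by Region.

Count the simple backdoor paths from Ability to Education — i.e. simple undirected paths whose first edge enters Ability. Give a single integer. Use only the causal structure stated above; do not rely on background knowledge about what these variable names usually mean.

A backdoor path from Ability to Education is any simple undirected path whose first edge points into Ability (i.e. leaves Ability via a parent).
Parents of Ability: {Region}.
Enumerating:
  P1: Ability <- Region -> Experience <- ParentIncome -> Tenure <- Education
  P2: Ability <- Region -> Experience <- ParentIncome -> UrbanRes <- Tenure <- Education
  P3: Ability <- Region -> Experience -> Tenure <- Education
  P4: Ability <- Region -> Industry <- Education
  P5: Ability <- Region -> Tenure <- Education
That exhausts the simple backdoor paths. Count: 5.

5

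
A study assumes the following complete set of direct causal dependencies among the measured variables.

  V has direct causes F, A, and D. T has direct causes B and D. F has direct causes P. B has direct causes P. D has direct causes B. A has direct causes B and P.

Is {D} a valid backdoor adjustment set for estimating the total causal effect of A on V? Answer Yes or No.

No

Backdoor paths from A to V (paths whose first edge points into A):
  P1: A <- P -> B -> D -> V
  P2: A <- P -> B -> T <- D -> V
  P3: A <- P -> F -> V
  P4: A <- B <- P -> F -> V
  P5: A <- B -> D -> V
  P6: A <- B -> T <- D -> V
Condition 1 (no descendant of A in the set): holds — descendants of A are {V}; none are in {D}.
Condition 2 (every backdoor path blocked by {D}):
  P1: blocked at chain node D ∈ conditioning set.
  P2: blocked at collider T (neither it nor any descendant is in the conditioning set).
  P3: open — no interior node is in the conditioning set.
  P4: open — no interior node is in the conditioning set.
  P5: blocked at chain node D ∈ conditioning set.
  P6: blocked at collider T (neither it nor any descendant is in the conditioning set).
{D} does not satisfy the backdoor criterion.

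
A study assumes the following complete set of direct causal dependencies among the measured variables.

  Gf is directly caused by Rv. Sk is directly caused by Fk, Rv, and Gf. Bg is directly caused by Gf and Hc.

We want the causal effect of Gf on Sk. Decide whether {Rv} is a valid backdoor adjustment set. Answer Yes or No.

Yes

Backdoor paths from Gf to Sk (paths whose first edge points into Gf):
  P1: Gf <- Rv -> Sk
Condition 1 (no descendant of Gf in the set): holds — descendants of Gf are {Bg, Sk}; none are in {Rv}.
Condition 2 (every backdoor path blocked by {Rv}):
  P1: blocked at fork node Rv ∈ conditioning set.
{Rv} satisfies the backdoor criterion.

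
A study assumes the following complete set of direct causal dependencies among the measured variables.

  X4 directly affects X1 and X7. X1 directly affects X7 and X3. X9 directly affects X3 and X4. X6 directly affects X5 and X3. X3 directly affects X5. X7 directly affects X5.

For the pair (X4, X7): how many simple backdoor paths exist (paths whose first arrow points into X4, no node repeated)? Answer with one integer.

A backdoor path from X4 to X7 is any simple undirected path whose first edge points into X4 (i.e. leaves X4 via a parent).
Parents of X4: {X9}.
Enumerating:
  P1: X4 <- X9 -> X3 <- X1 -> X7
  P2: X4 <- X9 -> X3 <- X6 -> X5 <- X7
  P3: X4 <- X9 -> X3 -> X5 <- X7
That exhausts the simple backdoor paths. Count: 3.

3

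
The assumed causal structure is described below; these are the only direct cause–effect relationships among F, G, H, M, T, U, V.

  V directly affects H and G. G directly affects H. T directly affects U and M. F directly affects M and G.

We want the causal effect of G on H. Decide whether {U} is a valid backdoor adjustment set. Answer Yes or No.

Backdoor paths from G to H (paths whose first edge points into G):
  P1: G <- V -> H
Condition 1 (no descendant of G in the set): holds — descendants of G are {H}; none are in {U}.
Condition 2 (every backdoor path blocked by {U}):
  P1: open — no interior node is in the conditioning set.
{U} does not satisfy the backdoor criterion.

No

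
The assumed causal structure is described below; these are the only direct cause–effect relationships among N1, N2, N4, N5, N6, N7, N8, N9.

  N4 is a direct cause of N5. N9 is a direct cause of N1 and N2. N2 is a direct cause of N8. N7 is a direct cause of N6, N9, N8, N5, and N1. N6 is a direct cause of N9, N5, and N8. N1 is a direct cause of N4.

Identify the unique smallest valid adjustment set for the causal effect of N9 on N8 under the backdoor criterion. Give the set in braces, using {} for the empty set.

{N6, N7}

Variables eligible for adjustment (non-descendants of N9, excluding N9 and N8): {N6, N7}.
Backdoor paths from N9 to N8:
  P1: N9 <- N7 -> N6 -> N8
  P2: N9 <- N7 -> N1 -> N4 -> N5 <- N6 -> N8
  P3: N9 <- N7 -> N8
  P4: N9 <- N7 -> N5 <- N6 -> N8
  P5: N9 <- N6 <- N7 -> N8
  P6: N9 <- N6 -> N8
  P7: N9 <- N6 -> N5 <- N7 -> N8
  P8: N9 <- N6 -> N5 <- N4 <- N1 <- N7 -> N8
The empty set is not sufficient: P1 (N9 <- N7 -> N6 -> N8) has no collider blocking it and no conditioned non-collider, so it is open.
Try {N6, N7}:
  P1: blocked at fork node N7 ∈ conditioning set.
  P2: blocked at fork node N7 ∈ conditioning set.
  P3: blocked at fork node N7 ∈ conditioning set.
  P4: blocked at fork node N7 ∈ conditioning set.
  P5: blocked at chain node N6 ∈ conditioning set.
  P6: blocked at fork node N6 ∈ conditioning set.
  P7: blocked at fork node N6 ∈ conditioning set.
  P8: blocked at fork node N6 ∈ conditioning set.
{N6, N7} contains no descendant of N9 and blocks every backdoor path.
Every element of {N6, N7} is needed (dropping N6 leaves P6 open; dropping N7 leaves P3 open), so no proper subset is valid.
Among all size-2 subsets of the eligible variables, only {N6, N7} blocks every backdoor path, so it is the unique smallest valid adjustment set.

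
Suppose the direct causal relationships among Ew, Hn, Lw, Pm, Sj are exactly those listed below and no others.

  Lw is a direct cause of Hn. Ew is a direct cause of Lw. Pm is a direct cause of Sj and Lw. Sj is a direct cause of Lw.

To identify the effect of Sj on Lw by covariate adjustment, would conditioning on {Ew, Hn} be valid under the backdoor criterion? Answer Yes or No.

No

Backdoor paths from Sj to Lw (paths whose first edge points into Sj):
  P1: Sj <- Pm -> Lw
Condition 1 (no descendant of Sj in the set): FAILS — Hn is a descendant of Sj.
Condition 2 (every backdoor path blocked by {Ew, Hn}):
  P1: open — no interior node is in the conditioning set.
{Ew, Hn} does not satisfy the backdoor criterion.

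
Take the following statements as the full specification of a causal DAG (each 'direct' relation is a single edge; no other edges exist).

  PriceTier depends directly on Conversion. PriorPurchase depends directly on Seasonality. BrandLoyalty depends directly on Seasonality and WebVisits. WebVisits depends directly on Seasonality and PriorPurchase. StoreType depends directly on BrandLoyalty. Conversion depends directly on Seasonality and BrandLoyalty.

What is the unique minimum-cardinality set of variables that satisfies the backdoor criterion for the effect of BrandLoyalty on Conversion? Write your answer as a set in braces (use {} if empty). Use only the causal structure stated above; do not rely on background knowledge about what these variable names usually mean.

{Seasonality}

Variables eligible for adjustment (non-descendants of BrandLoyalty, excluding BrandLoyalty and Conversion): {PriorPurchase, Seasonality, WebVisits}.
Backdoor paths from BrandLoyalty to Conversion:
  P1: BrandLoyalty <- Seasonality -> Conversion
  P2: BrandLoyalty <- WebVisits <- Seasonality -> Conversion
  P3: BrandLoyalty <- WebVisits <- PriorPurchase <- Seasonality -> Conversion
The empty set is not sufficient: P1 (BrandLoyalty <- Seasonality -> Conversion) has no collider blocking it and no conditioned non-collider, so it is open.
Try {Seasonality}:
  P1: blocked at fork node Seasonality ∈ conditioning set.
  P2: blocked at fork node Seasonality ∈ conditioning set.
  P3: blocked at fork node Seasonality ∈ conditioning set.
{Seasonality} contains no descendant of BrandLoyalty and blocks every backdoor path.
No other singleton works — e.g. {PriorPurchase} leaves P1 open — so {Seasonality} is the unique smallest valid adjustment set.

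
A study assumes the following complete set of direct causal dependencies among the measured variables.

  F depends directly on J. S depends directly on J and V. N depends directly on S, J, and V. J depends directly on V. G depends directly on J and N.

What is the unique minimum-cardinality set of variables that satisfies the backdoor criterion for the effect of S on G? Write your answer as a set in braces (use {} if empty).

{J, V}

Variables eligible for adjustment (non-descendants of S, excluding S and G): {F, J, V}.
Backdoor paths from S to G:
  P1: S <- V -> J -> N -> G
  P2: S <- V -> J -> G
  P3: S <- V -> N <- J -> G
  P4: S <- V -> N -> G
  P5: S <- J <- V -> N -> G
  P6: S <- J -> N -> G
  P7: S <- J -> G
The empty set is not sufficient: P1 (S <- V -> J -> N -> G) has no collider blocking it and no conditioned non-collider, so it is open.
Try {J, V}:
  P1: blocked at fork node V ∈ conditioning set.
  P2: blocked at fork node V ∈ conditioning set.
  P3: blocked at fork node V ∈ conditioning set.
  P4: blocked at fork node V ∈ conditioning set.
  P5: blocked at chain node J ∈ conditioning set.
  P6: blocked at fork node J ∈ conditioning set.
  P7: blocked at fork node J ∈ conditioning set.
{J, V} contains no descendant of S and blocks every backdoor path.
Every element of {J, V} is needed (dropping J leaves P6 open; dropping V leaves P4 open), so no proper subset is valid.
Among all size-2 subsets of the eligible variables, only {J, V} blocks every backdoor path, so it is the unique smallest valid adjustment set.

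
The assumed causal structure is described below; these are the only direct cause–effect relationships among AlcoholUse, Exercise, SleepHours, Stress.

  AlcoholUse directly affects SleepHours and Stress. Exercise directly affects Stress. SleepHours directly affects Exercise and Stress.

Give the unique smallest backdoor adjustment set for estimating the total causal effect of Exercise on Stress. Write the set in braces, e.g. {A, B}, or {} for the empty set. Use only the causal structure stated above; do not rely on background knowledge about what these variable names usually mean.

{SleepHours}

Variables eligible for adjustment (non-descendants of Exercise, excluding Exercise and Stress): {AlcoholUse, SleepHours}.
Backdoor paths from Exercise to Stress:
  P1: Exercise <- SleepHours <- AlcoholUse -> Stress
  P2: Exercise <- SleepHours -> Stress
The empty set is not sufficient: P1 (Exercise <- SleepHours <- AlcoholUse -> Stress) has no collider blocking it and no conditioned non-collider, so it is open.
Try {SleepHours}:
  P1: blocked at chain node SleepHours ∈ conditioning set.
  P2: blocked at fork node SleepHours ∈ conditioning set.
{SleepHours} contains no descendant of Exercise and blocks every backdoor path.
No other singleton works — e.g. {AlcoholUse} leaves P2 open — so {SleepHours} is the unique smallest valid adjustment set.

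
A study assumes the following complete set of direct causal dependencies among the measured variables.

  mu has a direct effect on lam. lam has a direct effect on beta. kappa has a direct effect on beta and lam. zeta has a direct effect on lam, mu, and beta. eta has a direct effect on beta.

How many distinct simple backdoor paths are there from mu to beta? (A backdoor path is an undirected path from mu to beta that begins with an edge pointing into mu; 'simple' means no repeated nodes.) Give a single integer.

A backdoor path from mu to beta is any simple undirected path whose first edge points into mu (i.e. leaves mu via a parent).
Parents of mu: {zeta}.
Enumerating:
  P1: mu <- zeta -> lam <- kappa -> beta
  P2: mu <- zeta -> lam -> beta
  P3: mu <- zeta -> beta
That exhausts the simple backdoor paths. Count: 3.

3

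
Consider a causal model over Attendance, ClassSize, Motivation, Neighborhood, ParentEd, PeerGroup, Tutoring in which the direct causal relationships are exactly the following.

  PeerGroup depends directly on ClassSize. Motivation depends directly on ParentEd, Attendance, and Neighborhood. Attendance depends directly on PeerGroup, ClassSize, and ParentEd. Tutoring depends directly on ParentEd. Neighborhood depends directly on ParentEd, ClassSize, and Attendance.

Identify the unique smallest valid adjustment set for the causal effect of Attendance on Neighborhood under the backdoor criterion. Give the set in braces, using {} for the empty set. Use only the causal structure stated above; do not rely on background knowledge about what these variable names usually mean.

{ClassSize, ParentEd}

Variables eligible for adjustment (non-descendants of Attendance, excluding Attendance and Neighborhood): {ClassSize, ParentEd, PeerGroup, Tutoring}.
Backdoor paths from Attendance to Neighborhood:
  P1: Attendance <- ClassSize -> Neighborhood
  P2: Attendance <- ParentEd -> Neighborhood
  P3: Attendance <- ParentEd -> Motivation <- Neighborhood
  P4: Attendance <- PeerGroup <- ClassSize -> Neighborhood
The empty set is not sufficient: P1 (Attendance <- ClassSize -> Neighborhood) has no collider blocking it and no conditioned non-collider, so it is open.
Try {ClassSize, ParentEd}:
  P1: blocked at fork node ClassSize ∈ conditioning set.
  P2: blocked at fork node ParentEd ∈ conditioning set.
  P3: blocked at fork node ParentEd ∈ conditioning set.
  P4: blocked at fork node ClassSize ∈ conditioning set.
{ClassSize, ParentEd} contains no descendant of Attendance and blocks every backdoor path.
Every element of {ClassSize, ParentEd} is needed (dropping ClassSize leaves P1 open; dropping ParentEd leaves P2 open), so no proper subset is valid.
Among all size-2 subsets of the eligible variables, only {ClassSize, ParentEd} blocks every backdoor path, so it is the unique smallest valid adjustment set.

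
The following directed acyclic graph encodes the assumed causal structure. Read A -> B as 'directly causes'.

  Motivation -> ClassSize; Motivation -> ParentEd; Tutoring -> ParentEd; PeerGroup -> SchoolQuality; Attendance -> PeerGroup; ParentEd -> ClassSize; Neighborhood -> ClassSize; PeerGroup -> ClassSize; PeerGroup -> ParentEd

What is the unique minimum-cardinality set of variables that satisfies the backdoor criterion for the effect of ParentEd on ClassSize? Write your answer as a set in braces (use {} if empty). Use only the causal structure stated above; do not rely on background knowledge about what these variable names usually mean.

Variables eligible for adjustment (non-descendants of ParentEd, excluding ParentEd and ClassSize): {Attendance, Motivation, Neighborhood, PeerGroup, SchoolQuality, Tutoring}.
Backdoor paths from ParentEd to ClassSize:
  P1: ParentEd <- Motivation -> ClassSize
  P2: ParentEd <- PeerGroup -> ClassSize
The empty set is not sufficient: P1 (ParentEd <- Motivation -> ClassSize) has no collider blocking it and no conditioned non-collider, so it is open.
Try {Motivation, PeerGroup}:
  P1: blocked at fork node Motivation ∈ conditioning set.
  P2: blocked at fork node PeerGroup ∈ conditioning set.
{Motivation, PeerGroup} contains no descendant of ParentEd and blocks every backdoor path.
Every element of {Motivation, PeerGroup} is needed (dropping Motivation leaves P1 open; dropping PeerGroup leaves P2 open), so no proper subset is valid.
Among all size-2 subsets of the eligible variables, only {Motivation, PeerGroup} blocks every backdoor path, so it is the unique smallest valid adjustment set.

{Motivation, PeerGroup}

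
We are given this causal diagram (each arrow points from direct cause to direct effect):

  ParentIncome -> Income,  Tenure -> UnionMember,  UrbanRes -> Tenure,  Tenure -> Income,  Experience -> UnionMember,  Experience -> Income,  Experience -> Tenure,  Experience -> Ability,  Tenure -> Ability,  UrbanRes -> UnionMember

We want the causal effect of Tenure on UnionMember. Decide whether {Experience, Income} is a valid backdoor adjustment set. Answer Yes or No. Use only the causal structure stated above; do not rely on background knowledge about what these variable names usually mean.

Backdoor paths from Tenure to UnionMember (paths whose first edge points into Tenure):
  P1: Tenure <- UrbanRes -> UnionMember
  P2: Tenure <- Experience -> UnionMember
Condition 1 (no descendant of Tenure in the set): FAILS — Income is a descendant of Tenure.
Condition 2 (every backdoor path blocked by {Experience, Income}):
  P1: open — no interior node is in the conditioning set.
  P2: blocked at fork node Experience ∈ conditioning set.
{Experience, Income} does not satisfy the backdoor criterion.

No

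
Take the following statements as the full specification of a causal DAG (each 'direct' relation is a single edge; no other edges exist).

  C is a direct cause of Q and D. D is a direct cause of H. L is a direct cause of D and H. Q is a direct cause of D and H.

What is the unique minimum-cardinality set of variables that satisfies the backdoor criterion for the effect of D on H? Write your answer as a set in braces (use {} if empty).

{L, Q}

Variables eligible for adjustment (non-descendants of D, excluding D and H): {C, L, Q}.
Backdoor paths from D to H:
  P1: D <- C -> Q -> H
  P2: D <- L -> H
  P3: D <- Q -> H
The empty set is not sufficient: P1 (D <- C -> Q -> H) has no collider blocking it and no conditioned non-collider, so it is open.
Try {L, Q}:
  P1: blocked at chain node Q ∈ conditioning set.
  P2: blocked at fork node L ∈ conditioning set.
  P3: blocked at fork node Q ∈ conditioning set.
{L, Q} contains no descendant of D and blocks every backdoor path.
Every element of {L, Q} is needed (dropping L leaves P2 open; dropping Q leaves P1 open), so no proper subset is valid.
Among all size-2 subsets of the eligible variables, only {L, Q} blocks every backdoor path, so it is the unique smallest valid adjustment set.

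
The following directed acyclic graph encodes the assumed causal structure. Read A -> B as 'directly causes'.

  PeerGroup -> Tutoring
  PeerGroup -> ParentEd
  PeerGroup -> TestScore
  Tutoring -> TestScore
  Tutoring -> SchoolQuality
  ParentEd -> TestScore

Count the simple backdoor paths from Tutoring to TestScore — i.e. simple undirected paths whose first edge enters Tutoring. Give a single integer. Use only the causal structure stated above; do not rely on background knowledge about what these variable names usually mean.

A backdoor path from Tutoring to TestScore is any simple undirected path whose first edge points into Tutoring (i.e. leaves Tutoring via a parent).
Parents of Tutoring: {PeerGroup}.
Enumerating:
  P1: Tutoring <- PeerGroup -> ParentEd -> TestScore
  P2: Tutoring <- PeerGroup -> TestScore
That exhausts the simple backdoor paths. Count: 2.

2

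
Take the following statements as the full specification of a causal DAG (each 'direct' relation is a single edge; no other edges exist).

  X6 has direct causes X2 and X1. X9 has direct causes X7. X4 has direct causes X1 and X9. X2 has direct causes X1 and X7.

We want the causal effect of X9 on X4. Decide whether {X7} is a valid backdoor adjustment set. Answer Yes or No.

Backdoor paths from X9 to X4 (paths whose first edge points into X9):
  P1: X9 <- X7 -> X2 <- X1 -> X4
  P2: X9 <- X7 -> X2 -> X6 <- X1 -> X4
Condition 1 (no descendant of X9 in the set): holds — descendants of X9 are {X4}; none are in {X7}.
Condition 2 (every backdoor path blocked by {X7}):
  P1: blocked at fork node X7 ∈ conditioning set.
  P2: blocked at fork node X7 ∈ conditioning set.
{X7} satisfies the backdoor criterion.

Yes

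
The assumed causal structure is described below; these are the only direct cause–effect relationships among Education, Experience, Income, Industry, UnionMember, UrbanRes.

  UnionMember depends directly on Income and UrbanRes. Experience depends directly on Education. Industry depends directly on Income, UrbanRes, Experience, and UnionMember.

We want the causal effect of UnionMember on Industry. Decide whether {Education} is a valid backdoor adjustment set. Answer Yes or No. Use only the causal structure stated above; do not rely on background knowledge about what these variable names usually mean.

No

Backdoor paths from UnionMember to Industry (paths whose first edge points into UnionMember):
  P1: UnionMember <- Income -> Industry
  P2: UnionMember <- UrbanRes -> Industry
Condition 1 (no descendant of UnionMember in the set): holds — descendants of UnionMember are {Industry}; none are in {Education}.
Condition 2 (every backdoor path blocked by {Education}):
  P1: open — no interior node is in the conditioning set.
  P2: open — no interior node is in the conditioning set.
{Education} does not satisfy the backdoor criterion.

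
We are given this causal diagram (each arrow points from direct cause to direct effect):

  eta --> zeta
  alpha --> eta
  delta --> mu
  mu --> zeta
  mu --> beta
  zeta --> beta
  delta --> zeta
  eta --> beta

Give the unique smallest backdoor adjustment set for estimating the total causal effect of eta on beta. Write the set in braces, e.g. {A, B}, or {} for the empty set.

{}

Variables eligible for adjustment (non-descendants of eta, excluding eta and beta): {alpha, delta, mu}.
Backdoor paths from eta to beta:
  (none)
With no backdoor paths the empty set already satisfies the criterion, and it is trivially minimal.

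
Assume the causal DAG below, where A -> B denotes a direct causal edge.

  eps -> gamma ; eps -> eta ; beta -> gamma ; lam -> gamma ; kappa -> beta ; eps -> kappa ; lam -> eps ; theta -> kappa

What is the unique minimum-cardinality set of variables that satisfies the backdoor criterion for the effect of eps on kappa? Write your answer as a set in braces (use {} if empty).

{}

Variables eligible for adjustment (non-descendants of eps, excluding eps and kappa): {lam, theta}.
Backdoor paths from eps to kappa:
  P1: eps <- lam -> gamma <- beta <- kappa
Each backdoor path contains an unconditioned collider, so every path is already blocked with the empty conditioning set:
  P1: blocked at collider gamma (neither it nor any descendant is in the conditioning set).
The empty set is therefore the unique smallest valid set.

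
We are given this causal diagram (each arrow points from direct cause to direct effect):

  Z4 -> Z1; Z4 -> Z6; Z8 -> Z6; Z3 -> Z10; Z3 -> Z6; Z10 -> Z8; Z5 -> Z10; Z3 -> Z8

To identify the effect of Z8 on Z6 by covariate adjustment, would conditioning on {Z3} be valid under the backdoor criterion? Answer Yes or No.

Yes

Backdoor paths from Z8 to Z6 (paths whose first edge points into Z8):
  P1: Z8 <- Z3 -> Z6
  P2: Z8 <- Z10 <- Z3 -> Z6
Condition 1 (no descendant of Z8 in the set): holds — descendants of Z8 are {Z6}; none are in {Z3}.
Condition 2 (every backdoor path blocked by {Z3}):
  P1: blocked at fork node Z3 ∈ conditioning set.
  P2: blocked at fork node Z3 ∈ conditioning set.
{Z3} satisfies the backdoor criterion.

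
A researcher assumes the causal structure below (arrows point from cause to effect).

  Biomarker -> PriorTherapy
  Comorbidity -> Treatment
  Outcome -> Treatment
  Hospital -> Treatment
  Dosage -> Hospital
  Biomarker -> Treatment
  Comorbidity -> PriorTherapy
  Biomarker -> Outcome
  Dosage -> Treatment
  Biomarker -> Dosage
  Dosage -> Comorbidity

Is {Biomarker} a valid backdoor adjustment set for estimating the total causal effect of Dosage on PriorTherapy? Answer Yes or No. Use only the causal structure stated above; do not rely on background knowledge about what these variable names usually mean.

Yes

Backdoor paths from Dosage to PriorTherapy (paths whose first edge points into Dosage):
  P1: Dosage <- Biomarker -> Outcome -> Treatment <- Comorbidity -> PriorTherapy
  P2: Dosage <- Biomarker -> Treatment <- Comorbidity -> PriorTherapy
  P3: Dosage <- Biomarker -> PriorTherapy
Condition 1 (no descendant of Dosage in the set): holds — descendants of Dosage are {Comorbidity, Hospital, PriorTherapy, Treatment}; none are in {Biomarker}.
Condition 2 (every backdoor path blocked by {Biomarker}):
  P1: blocked at fork node Biomarker ∈ conditioning set.
  P2: blocked at fork node Biomarker ∈ conditioning set.
  P3: blocked at fork node Biomarker ∈ conditioning set.
{Biomarker} satisfies the backdoor criterion.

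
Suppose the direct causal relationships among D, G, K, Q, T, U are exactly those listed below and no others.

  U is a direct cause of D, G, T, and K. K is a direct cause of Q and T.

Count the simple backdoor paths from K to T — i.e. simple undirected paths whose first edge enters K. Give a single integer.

A backdoor path from K to T is any simple undirected path whose first edge points into K (i.e. leaves K via a parent).
Parents of K: {U}.
Enumerating:
  P1: K <- U -> T
That exhausts the simple backdoor paths. Count: 1.

1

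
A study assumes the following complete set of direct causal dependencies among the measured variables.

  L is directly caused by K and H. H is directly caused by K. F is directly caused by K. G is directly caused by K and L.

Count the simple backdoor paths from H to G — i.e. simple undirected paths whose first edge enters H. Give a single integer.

A backdoor path from H to G is any simple undirected path whose first edge points into H (i.e. leaves H via a parent).
Parents of H: {K}.
Enumerating:
  P1: H <- K -> L -> G
  P2: H <- K -> G
That exhausts the simple backdoor paths. Count: 2.

2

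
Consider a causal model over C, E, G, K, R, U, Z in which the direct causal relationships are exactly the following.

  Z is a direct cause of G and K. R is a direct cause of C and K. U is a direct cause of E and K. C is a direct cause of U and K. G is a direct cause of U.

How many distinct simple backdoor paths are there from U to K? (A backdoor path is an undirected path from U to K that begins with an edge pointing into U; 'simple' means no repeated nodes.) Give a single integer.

A backdoor path from U to K is any simple undirected path whose first edge points into U (i.e. leaves U via a parent).
Parents of U: {C, G}.
Enumerating:
  P1: U <- C <- R -> K
  P2: U <- C -> K
  P3: U <- G <- Z -> K
That exhausts the simple backdoor paths. Count: 3.

3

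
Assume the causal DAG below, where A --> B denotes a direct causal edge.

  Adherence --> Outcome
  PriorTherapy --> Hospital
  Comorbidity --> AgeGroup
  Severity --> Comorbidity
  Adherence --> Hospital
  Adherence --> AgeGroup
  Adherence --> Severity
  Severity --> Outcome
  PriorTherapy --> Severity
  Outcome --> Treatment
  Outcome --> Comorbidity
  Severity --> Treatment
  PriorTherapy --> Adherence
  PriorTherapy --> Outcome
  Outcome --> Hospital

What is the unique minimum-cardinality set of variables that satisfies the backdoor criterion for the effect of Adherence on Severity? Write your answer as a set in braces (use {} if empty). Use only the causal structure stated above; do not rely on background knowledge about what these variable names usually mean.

{PriorTherapy}

Variables eligible for adjustment (non-descendants of Adherence, excluding Adherence and Severity): {PriorTherapy}.
Backdoor paths from Adherence to Severity:
  P1: Adherence <- PriorTherapy -> Severity
  P2: Adherence <- PriorTherapy -> Outcome <- Severity
  P3: Adherence <- PriorTherapy -> Outcome -> Treatment <- Severity
  P4: Adherence <- PriorTherapy -> Outcome -> Comorbidity <- Severity
  P5: Adherence <- PriorTherapy -> Hospital <- Outcome <- Severity
  P6: Adherence <- PriorTherapy -> Hospital <- Outcome -> Treatment <- Severity
  P7: Adherence <- PriorTherapy -> Hospital <- Outcome -> Comorbidity <- Severity
The empty set is not sufficient: P1 (Adherence <- PriorTherapy -> Severity) has no collider blocking it and no conditioned non-collider, so it is open.
Try {PriorTherapy}:
  P1: blocked at fork node PriorTherapy ∈ conditioning set.
  P2: blocked at fork node PriorTherapy ∈ conditioning set.
  P3: blocked at fork node PriorTherapy ∈ conditioning set.
  P4: blocked at fork node PriorTherapy ∈ conditioning set.
  P5: blocked at fork node PriorTherapy ∈ conditioning set.
  P6: blocked at fork node PriorTherapy ∈ conditioning set.
  P7: blocked at fork node PriorTherapy ∈ conditioning set.
{PriorTherapy} contains no descendant of Adherence and blocks every backdoor path.
{PriorTherapy} is the unique smallest valid adjustment set.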